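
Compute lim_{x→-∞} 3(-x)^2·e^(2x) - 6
The product is a 0·∞ indeterminate form at x → -∞.
Rewrite the product as 3(-x)^2 / e^(-2x) (an ∞/∞ form) and apply L'Hôpital, or use the standard hierarchy e^(2|x|) ≫ |(-x)^2| as x → -∞.
The indeterminate product → 0, so the limit = -6.

Final answer: -6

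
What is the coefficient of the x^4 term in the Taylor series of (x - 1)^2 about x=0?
Expand to order 4: (x - 1)^2 = x^2 - 2·x + 1 + O(x^5).
The coefficient of x^4 is 0.

Final answer: 0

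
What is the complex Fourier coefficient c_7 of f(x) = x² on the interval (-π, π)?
Compute the real Fourier coefficients first: a_7 = -4/49, b_7 = 0.
Then c_7 = (a_7 − i·b_7)/2 = -2/49.

Final answer: -2/49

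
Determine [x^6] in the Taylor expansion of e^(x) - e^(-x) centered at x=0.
Expand to order 6: e^(x) - e^(-x) = x^5/60 + x^3/3 + 2·x + O(x^7).
The coefficient of x^6 is 0.

Final answer: 0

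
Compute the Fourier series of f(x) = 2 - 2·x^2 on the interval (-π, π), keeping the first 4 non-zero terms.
8·cos(x) - 2·cos(2·x) + 8·cos(3·x)/9 - 2·π^2/3 + 2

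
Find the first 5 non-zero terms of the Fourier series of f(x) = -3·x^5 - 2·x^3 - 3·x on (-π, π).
(-702 - 6·π^4 + 116·π^2)·sin(x) + (-13·π^2 + 45/2 + 3·π^4)·sin(2·x) + (-2·π^4 - 110/27 + 28·π^2/9)·sin(3·x) + (-7·π^2/8 + 117/64 + 3·π^4/2)·sin(4·x) + (-6·π^4/5 - 774/625 + 4·π^2/25)·sin(5·x)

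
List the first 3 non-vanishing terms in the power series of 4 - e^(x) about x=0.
-x^2/2 - x + 3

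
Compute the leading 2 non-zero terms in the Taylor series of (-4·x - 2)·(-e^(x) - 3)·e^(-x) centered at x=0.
10·x + 8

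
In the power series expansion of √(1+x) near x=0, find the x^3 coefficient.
Expand to order 3: √(1+x) = x^3/16 - x^2/8 + x/2 + 1 + O(x^4).
The coefficient of x^3 is 1/16.

Final answer: 1/16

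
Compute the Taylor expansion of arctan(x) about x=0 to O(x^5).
-x^3/3 + x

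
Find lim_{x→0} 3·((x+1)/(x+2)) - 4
Direct substitution at x = 0 gives -5/2.

Final answer: -5/2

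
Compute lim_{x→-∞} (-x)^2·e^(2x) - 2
The product is a 0·∞ indeterminate form at x → -∞.
Rewrite the product as (-x)^2 / e^(-2x) (an ∞/∞ form) and apply L'Hôpital, or use the standard hierarchy e^(2|x|) ≫ |(-x)^2| as x → -∞.
The indeterminate product → 0, so the limit = -2.

Final answer: -2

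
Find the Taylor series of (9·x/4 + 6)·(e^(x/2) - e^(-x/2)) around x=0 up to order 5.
x^5/320 + 3·x^4/32 + x^3/4 + 9·x^2/4 + 6·x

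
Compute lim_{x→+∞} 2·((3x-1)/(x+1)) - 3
Evaluate the dominant behaviour as x → +∞; each term tends to a finite value or vanishes.
Limit = 3.

Final answer: 3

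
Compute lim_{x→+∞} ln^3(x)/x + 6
The quotient is an ∞/∞ indeterminate form as x → +∞.
The polynomial denominator x dominates the logarithmic numerator (any positive power of x ≫ ln^3(x) as x → ∞), so the quotient → 0.
Adding the constant: 0 + 6 = 6. Limit = 6.

Final answer: 6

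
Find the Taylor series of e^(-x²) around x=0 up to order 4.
x^4/2 - x^2 + 1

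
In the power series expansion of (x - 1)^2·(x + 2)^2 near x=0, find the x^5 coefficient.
Expand to order 5: (x - 1)^2·(x + 2)^2 = x^4 + 2·x^3 - 3·x^2 - 4·x + 4 + O(x^6).
The coefficient of x^5 is 0.

Final answer: 0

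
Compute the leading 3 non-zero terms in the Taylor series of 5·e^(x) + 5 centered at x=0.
5·x^2/2 + 5·x + 10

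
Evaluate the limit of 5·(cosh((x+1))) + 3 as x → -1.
Direct substitution at x = -1 gives 8.

Final answer: 8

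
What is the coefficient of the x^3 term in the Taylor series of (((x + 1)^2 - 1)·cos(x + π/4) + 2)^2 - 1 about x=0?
Expand to order 3: (((x + 1)^2 - 1)·cos(x + π/4) + 2)^2 - 1 = x^3·(-4·√(2) - 2) + x^2·(2 - 2·√(2)) + 4·√(2)·x + 3 + O(x^4).
The coefficient of x^3 is -4·√(2) - 2.

Final answer: -4·√(2) - 2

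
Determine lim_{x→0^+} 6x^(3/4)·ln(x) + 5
The product is a 0·∞ indeterminate form at x → 0⁺.
Rewrite the product as 6·ln(x) / x^(-3/4) and apply L'Hôpital, or use the standard hierarchy x^(-3/4) ≫ |ln x| as x → 0⁺.
The indeterminate product → 0, so the limit = 5.

Final answer: 5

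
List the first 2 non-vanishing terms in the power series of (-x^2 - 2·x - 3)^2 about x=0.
12·x + 9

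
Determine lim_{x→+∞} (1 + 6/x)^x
As x → +∞: this is the defining limit (1 + 6/x)^x → e^6.
Limit = e^(6).

Final answer: e^(6)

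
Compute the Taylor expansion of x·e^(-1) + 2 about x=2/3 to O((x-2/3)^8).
(2 + 6·e)·e^(-1)/3 + e^(-1)·(x - 2/3)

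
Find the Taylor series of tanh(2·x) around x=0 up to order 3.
-8·x^3/3 + 2·x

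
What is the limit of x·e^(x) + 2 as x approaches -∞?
The product is a 0·∞ indeterminate form at x → -∞.
Rewrite the product as x / e^(-x) (an ∞/∞ form) and apply L'Hôpital, or use the standard hierarchy e^(|x|) ≫ |x| as x → -∞.
The indeterminate product → 0, so the limit = 2.

Final answer: 2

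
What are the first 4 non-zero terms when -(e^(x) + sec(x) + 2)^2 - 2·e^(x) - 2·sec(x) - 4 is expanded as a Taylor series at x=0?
-11·x^3/3 - 11·x^2 - 10·x - 24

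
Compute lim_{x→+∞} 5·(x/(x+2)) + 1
Evaluate the dominant behaviour as x → +∞; each term tends to a finite value or vanishes.
Limit = 6.

Final answer: 6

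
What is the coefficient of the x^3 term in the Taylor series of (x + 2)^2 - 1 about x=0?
Expand to order 3: (x + 2)^2 - 1 = x^2 + 4·x + 3 + O(x^4).
The coefficient of x^3 is 0.

Final answer: 0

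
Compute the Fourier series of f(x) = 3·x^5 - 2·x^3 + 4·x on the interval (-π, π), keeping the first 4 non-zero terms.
(-124·π^2 + 6·π^4 + 752)·sin(x) + (-3·π^4 - 59/2 + 17·π^2)·sin(2·x) + (-52·π^2/9 + 176/27 + 2·π^4)·sin(3·x) + (-3·π^4/2 - 197/64 + 23·π^2/8)·sin(4·x)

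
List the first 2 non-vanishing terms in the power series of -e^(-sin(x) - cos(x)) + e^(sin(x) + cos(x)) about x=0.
x·(e^(-1) + e) - e^(-1) + e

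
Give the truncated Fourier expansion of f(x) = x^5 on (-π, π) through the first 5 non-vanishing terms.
(-40·π^2 + 2·π^4 + 240)·sin(x) + (-π^4 - 15/2 + 5·π^2)·sin(2·x) + (-40·π^2/27 + 80/81 + 2·π^4/3)·sin(3·x) + (-π^4/2 - 15/64 + 5·π^2/8)·sin(4·x) + (-8·π^2/25 + 48/625 + 2·π^4/5)·sin(5·x)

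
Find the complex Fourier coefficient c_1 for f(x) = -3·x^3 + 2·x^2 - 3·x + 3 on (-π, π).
Compute the real Fourier coefficients first: a_1 = -8, b_1 = 30 - 6·π^2.
Then c_1 = (a_1 − i·b_1)/2 = -4 - 15·i + 3·i·π^2.

Final answer: -4 - 15·i + 3·i·π^2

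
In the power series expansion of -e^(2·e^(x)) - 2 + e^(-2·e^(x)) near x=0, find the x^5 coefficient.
Expand to order 5: -e^(2·e^(x)) - 2 + e^(-2·e^(x)) = x^5·(-227·e^(2)/60 - 7·e^(-2)/60) + x^4·(-47·e^(2)/12 - e^(-2)/4) + x^3·(-11·e^(2)/3 + e^(-2)/3) + x^2·(-3·e^(2) + e^(-2)) + x·(-2·e^(2) - 2·e^(-2)) - e^(2) - 2 + e^(-2) + O(x^6).
The coefficient of x^5 is -227·e^(2)/60 - 7·e^(-2)/60.

Final answer: -227·e^(2)/60 - 7·e^(-2)/60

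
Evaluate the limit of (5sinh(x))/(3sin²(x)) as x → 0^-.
Both numerator and denominator → 0 as x → 0^-; this is a 0/0 indeterminate form.
Expand each to leading order near x = 0: numerator ~ 5·x, denominator ~ 3·x^2.
The limit of the ratio is -∞.

Final answer: -∞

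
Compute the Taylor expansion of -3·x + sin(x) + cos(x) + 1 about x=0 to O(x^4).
-x^3/6 - x^2/2 - 2·x + 2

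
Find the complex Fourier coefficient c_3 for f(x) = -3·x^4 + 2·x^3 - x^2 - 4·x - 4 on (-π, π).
Compute the real Fourier coefficients first: a_3 = -4/3 + 8·π^2/3, b_3 = -32/9 + 4·π^2/3.
Then c_3 = (a_3 − i·b_3)/2 = -2/3 + 4·π^2/3 - 2·i·π^2/3 + 16·i/9.

Final answer: -2/3 + 4·π^2/3 - 2·i·π^2/3 + 16·i/9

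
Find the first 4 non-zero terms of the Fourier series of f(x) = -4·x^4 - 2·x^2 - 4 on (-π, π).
(-184 + 32·π^2)·cos(x) + (10 - 8·π^2)·cos(2·x) + (-40/27 + 32·π^2/9)·cos(3·x) - 4·π^4/5 - 2·π^2/3 - 4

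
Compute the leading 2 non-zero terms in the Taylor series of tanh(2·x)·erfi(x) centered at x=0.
-4·x^4/√(π) + 4·x^2/√(π)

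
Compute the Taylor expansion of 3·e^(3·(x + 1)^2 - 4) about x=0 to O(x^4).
162·x^3·e^(-1) + 63·x^2·e^(-1) + 18·x·e^(-1) + 3·e^(-1)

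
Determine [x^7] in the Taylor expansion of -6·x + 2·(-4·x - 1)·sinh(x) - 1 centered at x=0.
Expand to order 7: -6·x + 2·(-4·x - 1)·sinh(x) - 1 = -x^7/2520 - x^6/15 - x^5/60 - 4·x^4/3 - x^3/3 - 8·x^2 - 8·x - 1 + O(x^8).
The coefficient of x^7 is -1/2520.

Final answer: -1/2520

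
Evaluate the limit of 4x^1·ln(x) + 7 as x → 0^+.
The product is a 0·∞ indeterminate form at x → 0⁺.
Rewrite the product as 4·ln(x) / x^(-1) and apply L'Hôpital, or use the standard hierarchy x^(-1) ≫ |ln x| as x → 0⁺.
The indeterminate product → 0, so the limit = 7.

Final answer: 7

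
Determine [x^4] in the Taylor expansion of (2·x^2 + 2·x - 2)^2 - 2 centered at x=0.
Expand to order 4: (2·x^2 + 2·x - 2)^2 - 2 = 4·x^4 + 8·x^3 - 4·x^2 - 8·x + 2 + O(x^5).
The coefficient of x^4 is 4.

Final answer: 4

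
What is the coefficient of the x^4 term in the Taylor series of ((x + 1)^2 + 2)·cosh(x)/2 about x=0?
Expand to order 4: ((x + 1)^2 + 2)·cosh(x)/2 = 5·x^4/16 + x^3/2 + 5·x^2/4 + x + 3/2 + O(x^5).
The coefficient of x^4 is 5/16.

Final answer: 5/16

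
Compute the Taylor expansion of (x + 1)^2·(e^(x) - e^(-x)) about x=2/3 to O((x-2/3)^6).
(-25 + 25·e^(4/3))·e^(-2/3)/9 + (-5 + 55·e^(4/3))·e^(-2/3)·(x - 2/3)/9 + (17 + 103·e^(4/3))·e^(-2/3)·(x - 2/3)^2/18 + (-11 + 169·e^(4/3))·e^(-2/3)·(x - 2/3)^3/54 + (-13 + 253·e^(4/3))·e^(-2/3)·(x - 2/3)^4/216 + (11 + 71·e^(4/3))·e^(-2/3)·(x - 2/3)^5/216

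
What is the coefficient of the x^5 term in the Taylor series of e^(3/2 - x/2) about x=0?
Expand to order 5: e^(3/2 - x/2) = -x^5·e^(3/2)/3840 + x^4·e^(3/2)/384 - x^3·e^(3/2)/48 + x^2·e^(3/2)/8 - x·e^(3/2)/2 + e^(3/2) + O(x^6).
The coefficient of x^5 is -e^(3/2)/3840.

Final answer: -e^(3/2)/3840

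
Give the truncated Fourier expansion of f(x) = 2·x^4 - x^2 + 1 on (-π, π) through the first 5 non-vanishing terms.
(100 - 16·π^2)·cos(x) + (-7 + 4·π^2)·cos(2·x) + (44/27 - 16·π^2/9)·cos(3·x) + (-5/8 + π^2)·cos(4·x) - π^2/3 + 1 + 2·π^4/5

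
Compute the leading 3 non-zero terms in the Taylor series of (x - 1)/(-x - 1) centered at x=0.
2·x^2 - 2·x + 1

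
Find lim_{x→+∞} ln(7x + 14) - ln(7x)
This is an ∞ − ∞ indeterminate form.
Combine the logarithms: ln(7x+14) − ln(7x) = ln((7x+14)/(7x)) = ln(1 + 14/(7x)) → ln(1) = 0.
Limit = 0.

Final answer: 0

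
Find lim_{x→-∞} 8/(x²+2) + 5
Evaluate the dominant behaviour as x → -∞; each term tends to a finite value or vanishes.
Limit = 5.

Final answer: 5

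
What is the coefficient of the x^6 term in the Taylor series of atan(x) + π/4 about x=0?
Expand to order 6: atan(x) + π/4 = x^5/5 - x^3/3 + x + π/4 + O(x^7).
The coefficient of x^6 is 0.

Final answer: 0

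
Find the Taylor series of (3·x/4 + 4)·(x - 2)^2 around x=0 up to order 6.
3·x^3/4 + x^2 - 13·x + 16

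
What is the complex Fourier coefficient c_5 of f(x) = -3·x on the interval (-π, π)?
Compute the real Fourier coefficients first: a_5 = 0, b_5 = -6/5.
Then c_5 = (a_5 − i·b_5)/2 = 3·i/5.

Final answer: 3·i/5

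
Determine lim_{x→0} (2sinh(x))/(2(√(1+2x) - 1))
Both numerator and denominator → 0 as x → 0; this is a 0/0 indeterminate form.
Expand each to leading order near x = 0: numerator ~ 2·x, denominator ~ 2·x.
The limit of the ratio is 1.

Final answer: 1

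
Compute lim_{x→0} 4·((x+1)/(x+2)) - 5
Direct substitution at x = 0 gives -3.

Final answer: -3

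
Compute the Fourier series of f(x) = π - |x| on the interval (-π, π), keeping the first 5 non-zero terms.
4·cos(x)/π + 4·cos(3·x)/(9·π) + 4·cos(5·x)/(25·π) + 4·cos(7·x)/(49·π) + π/2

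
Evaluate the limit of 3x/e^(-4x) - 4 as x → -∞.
The quotient is an ∞/∞ indeterminate form as x → -∞.
Compare growth rates of the dominant terms (exponentials ≫ polynomials ≫ logarithms), or apply L'Hôpital's rule; the quotient → 0.
Adding the constant: 0 - 4 = -4. Limit = -4.

Final answer: -4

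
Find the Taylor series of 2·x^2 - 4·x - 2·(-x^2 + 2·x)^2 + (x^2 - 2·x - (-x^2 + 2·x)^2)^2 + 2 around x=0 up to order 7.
-8·x^7 + 22·x^6 - 20·x^5 - 9·x^4 + 20·x^3 - 2·x^2 - 4·x + 2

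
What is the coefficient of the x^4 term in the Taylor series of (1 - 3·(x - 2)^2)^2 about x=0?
Expand to order 4: (1 - 3·(x - 2)^2)^2 = 9·x^4 - 72·x^3 + 210·x^2 - 264·x + 121 + O(x^5).
The coefficient of x^4 is 9.

Final answer: 9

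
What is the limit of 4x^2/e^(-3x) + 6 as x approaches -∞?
The quotient is an ∞/∞ indeterminate form as x → -∞.
Compare growth rates of the dominant terms (exponentials ≫ polynomials ≫ logarithms), or apply L'Hôpital's rule; the quotient → 0.
Adding the constant: 0 + 6 = 6. Limit = 6.

Final answer: 6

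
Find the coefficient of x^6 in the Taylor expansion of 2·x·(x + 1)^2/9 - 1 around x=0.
Expand to order 6: 2·x·(x + 1)^2/9 - 1 = 2·x^3/9 + 4·x^2/9 + 2·x/9 - 1 + O(x^7).
The coefficient of x^6 is 0.

Final answer: 0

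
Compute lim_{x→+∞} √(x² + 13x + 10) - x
As x → +∞: multiply by the conjugate to get (13x+10)/(√(x²+13x+10)+x); the denominator ~ 2x, so the limit is 13/2.
Limit = 13/2.

Final answer: 13/2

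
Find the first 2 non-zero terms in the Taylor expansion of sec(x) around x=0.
x^2/2 + 1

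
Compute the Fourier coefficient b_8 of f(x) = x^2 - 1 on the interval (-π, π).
b_8 = (1/π) ∫_{-π}^{π} f(x)·sin(8x) dx.
Evaluate the integral (use parity and integration by parts as needed): b_8 = 0.

Final answer: 0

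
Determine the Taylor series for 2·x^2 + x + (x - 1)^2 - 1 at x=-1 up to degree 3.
4 - 7·(x + 1) + 3·(x + 1)^2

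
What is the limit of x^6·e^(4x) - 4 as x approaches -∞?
The product is a 0·∞ indeterminate form at x → -∞.
Rewrite the product as x^6 / e^(-4x) (an ∞/∞ form) and apply L'Hôpital, or use the standard hierarchy e^(4|x|) ≫ |x^6| as x → -∞.
The indeterminate product → 0, so the limit = -4.

Final answer: -4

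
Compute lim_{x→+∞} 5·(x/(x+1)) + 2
Evaluate the dominant behaviour as x → +∞; each term tends to a finite value or vanishes.
Limit = 7.

Final answer: 7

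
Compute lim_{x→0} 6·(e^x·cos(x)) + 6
Direct substitution at x = 0 gives 12.

Final answer: 12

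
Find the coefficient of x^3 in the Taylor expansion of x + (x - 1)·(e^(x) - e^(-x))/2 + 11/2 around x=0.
Expand to order 3: x + (x - 1)·(e^(x) - e^(-x))/2 + 11/2 = -x^3/6 + x^2 + 11/2 + O(x^4).
The coefficient of x^3 is -1/6.

Final answer: -1/6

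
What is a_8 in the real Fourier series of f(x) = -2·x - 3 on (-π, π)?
a_8 = (1/π) ∫_{-π}^{π} f(x)·cos(8x) dx.
Evaluate the integral (use parity and integration by parts as needed): a_8 = 0.

Final answer: 0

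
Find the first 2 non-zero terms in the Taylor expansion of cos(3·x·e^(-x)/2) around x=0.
1 - 9·x^2/8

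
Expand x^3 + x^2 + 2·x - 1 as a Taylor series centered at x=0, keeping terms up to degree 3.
x^3 + x^2 + 2·x - 1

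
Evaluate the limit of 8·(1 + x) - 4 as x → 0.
Direct substitution at x = 0 gives 4.

Final answer: 4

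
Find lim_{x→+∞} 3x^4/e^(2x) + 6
The quotient is an ∞/∞ indeterminate form as x → +∞.
The exponential denominator e^(2x) dominates the polynomial numerator (e^x ≫ x^4 as x → ∞), so the quotient → 0.
Adding the constant: 0 + 6 = 6. Limit = 6.

Final answer: 6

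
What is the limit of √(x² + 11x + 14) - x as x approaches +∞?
This is an ∞ − ∞ indeterminate form.
Multiply and divide by the conjugate √(x²+11x + 14) + x; the x² terms cancel, leaving (11x + 14)/(√(x²+11x + 14)+x) → 11/2.
Limit = 11/2.

Final answer: 11/2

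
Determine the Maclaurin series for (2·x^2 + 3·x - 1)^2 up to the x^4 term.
4·x^4 + 12·x^3 + 5·x^2 - 6·x + 1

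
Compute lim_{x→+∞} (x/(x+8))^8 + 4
As x → +∞: x/(x+8) = 1/(1 + 8/x) → 1, and the 8th power of a limit-1 base also → 1; with the additive constant, 1 + 4 = 5.
Limit = 5.

Final answer: 5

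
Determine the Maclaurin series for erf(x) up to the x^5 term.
x^5/(5·√(π)) - 2·x^3/(3·√(π)) + 2·x/√(π)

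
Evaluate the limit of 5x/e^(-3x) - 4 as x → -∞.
The quotient is an ∞/∞ indeterminate form as x → -∞.
Compare growth rates of the dominant terms (exponentials ≫ polynomials ≫ logarithms), or apply L'Hôpital's rule; the quotient → 0.
Adding the constant: 0 - 4 = -4. Limit = -4.

Final answer: -4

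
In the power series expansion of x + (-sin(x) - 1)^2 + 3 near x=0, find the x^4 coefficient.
Expand to order 4: x + (-sin(x) - 1)^2 + 3 = -x^4/3 - x^3/3 + x^2 + 3·x + 4 + O(x^5).
The coefficient of x^4 is -1/3.

Final answer: -1/3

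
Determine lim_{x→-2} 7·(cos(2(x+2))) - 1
Direct substitution at x = -2 gives 6.

Final answer: 6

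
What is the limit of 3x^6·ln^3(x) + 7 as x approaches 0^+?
The product is a 0·∞ indeterminate form at x → 0⁺.
Rewrite the product as 3·ln^3(x) / x^(-6) and apply L'Hôpital, or use the standard hierarchy x^(-6) ≫ |ln x|^3 as x → 0⁺.
The indeterminate product → 0, so the limit = 7.

Final answer: 7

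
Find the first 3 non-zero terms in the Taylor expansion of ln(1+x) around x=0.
x^3/3 - x^2/2 + x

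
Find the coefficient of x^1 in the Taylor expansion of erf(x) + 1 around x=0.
Expand to order 1: erf(x) + 1 = 2·x/√(π) + 1 + O(x^2).
The coefficient of x^1 is 2/√(π).

Final answer: 2/√(π)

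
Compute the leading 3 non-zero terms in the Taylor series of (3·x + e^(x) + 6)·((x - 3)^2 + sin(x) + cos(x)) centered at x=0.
-23·x^2/2 + 5·x + 70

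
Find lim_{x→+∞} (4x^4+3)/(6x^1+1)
This is an ∞/∞ indeterminate form as x → +∞.
Divide numerator and denominator by x^4 and let the lower-order terms vanish; the numerator's degree 4 exceeds the denominator's degree 1, so the quotient diverges.
Limit = ∞.

Final answer: ∞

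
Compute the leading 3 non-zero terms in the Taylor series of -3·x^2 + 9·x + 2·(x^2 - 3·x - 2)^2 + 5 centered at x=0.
7·x^2 + 33·x + 13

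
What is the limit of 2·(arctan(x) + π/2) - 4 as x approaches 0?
Direct substitution at x = 0 gives -4 + π.

Final answer: -4 + π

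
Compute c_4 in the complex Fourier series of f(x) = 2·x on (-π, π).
Compute the real Fourier coefficients first: a_4 = 0, b_4 = -1.
Then c_4 = (a_4 − i·b_4)/2 = i/2.

Final answer: i/2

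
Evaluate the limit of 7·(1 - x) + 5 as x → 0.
Direct substitution at x = 0 gives 12.

Final answer: 12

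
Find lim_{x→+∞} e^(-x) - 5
Evaluate the dominant behaviour as x → +∞; each term tends to a finite value or vanishes.
Limit = -5.

Final answer: -5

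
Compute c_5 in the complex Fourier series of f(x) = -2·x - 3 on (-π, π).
Compute the real Fourier coefficients first: a_5 = 0, b_5 = -4/5.
Then c_5 = (a_5 − i·b_5)/2 = 2·i/5.

Final answer: 2·i/5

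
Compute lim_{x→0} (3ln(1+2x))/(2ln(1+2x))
Both numerator and denominator → 0 as x → 0; this is a 0/0 indeterminate form.
Expand each to leading order near x = 0: numerator ~ 6·x, denominator ~ 4·x.
The limit of the ratio is 3/2.

Final answer: 3/2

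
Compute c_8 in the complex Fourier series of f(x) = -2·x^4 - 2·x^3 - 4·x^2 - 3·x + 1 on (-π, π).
Compute the real Fourier coefficients first: a_8 = -π^2/4 - 29/128, b_8 = 45/64 + π^2/2.
Then c_8 = (a_8 − i·b_8)/2 = -π^2/8 - 29/256 - i·π^2/4 - 45·i/128.

Final answer: -π^2/8 - 29/256 - i·π^2/4 - 45·i/128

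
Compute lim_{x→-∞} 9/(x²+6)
Evaluate the dominant behaviour as x → -∞; each term tends to a finite value or vanishes.
Limit = 0.

Final answer: 0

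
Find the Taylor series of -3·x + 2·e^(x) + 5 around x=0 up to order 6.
x^6/360 + x^5/60 + x^4/12 + x^3/3 + x^2 - x + 7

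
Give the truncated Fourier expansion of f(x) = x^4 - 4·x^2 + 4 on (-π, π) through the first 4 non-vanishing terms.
(64 - 8·π^2)·cos(x) + (-7 + 2·π^2)·cos(2·x) + (64/27 - 8·π^2/9)·cos(3·x) - 4·π^2/3 + 4 + π^4/5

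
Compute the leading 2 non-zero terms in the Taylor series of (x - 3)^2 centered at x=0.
9 - 6·x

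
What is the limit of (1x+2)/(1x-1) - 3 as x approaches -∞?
Evaluate the dominant behaviour as x → -∞; each term tends to a finite value or vanishes.
Limit = -2.

Final answer: -2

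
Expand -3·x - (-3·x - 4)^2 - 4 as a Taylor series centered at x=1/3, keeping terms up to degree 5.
-30 - 33·(x - 1/3) - 9·(x - 1/3)^2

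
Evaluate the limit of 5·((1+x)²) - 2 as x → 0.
Direct substitution at x = 0 gives 3.

Final answer: 3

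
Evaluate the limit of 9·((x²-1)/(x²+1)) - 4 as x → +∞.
Evaluate the dominant behaviour as x → +∞; each term tends to a finite value or vanishes.
Limit = 5.

Final answer: 5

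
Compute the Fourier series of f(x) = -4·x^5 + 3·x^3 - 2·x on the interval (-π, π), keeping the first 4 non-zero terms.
(-1000 - 8·π^4 + 166·π^2)·sin(x) + (-23·π^2 + 73/2 + 4·π^4)·sin(2·x) + (-8·π^4/3 - 536/81 + 214·π^2/27)·sin(3·x) + (-4·π^2 + 5/2 + 2·π^4)·sin(4·x)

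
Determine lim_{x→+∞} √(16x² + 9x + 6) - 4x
As x → +∞: multiply by the conjugate to get (9x+6)/(√(16x²+9x+6)+4x); the denominator ~ 8x, so the limit is 9/8.
Limit = 9/8.

Final answer: 9/8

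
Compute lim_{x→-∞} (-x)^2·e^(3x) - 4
The product is a 0·∞ indeterminate form at x → -∞.
Rewrite the product as (-x)^2 / e^(-3x) (an ∞/∞ form) and apply L'Hôpital, or use the standard hierarchy e^(3|x|) ≫ |(-x)^2| as x → -∞.
The indeterminate product → 0, so the limit = -4.

Final answer: -4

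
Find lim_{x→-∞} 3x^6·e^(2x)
This is a 0·∞ indeterminate form at x → -∞.
Rewrite the product as 3x^6 / e^(-2x) (an ∞/∞ form) and apply L'Hôpital, or use the standard hierarchy e^(2|x|) ≫ |x^6| as x → -∞.
The indeterminate product → 0, so the limit = 0.

Final answer: 0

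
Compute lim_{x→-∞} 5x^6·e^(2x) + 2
The product is a 0·∞ indeterminate form at x → -∞.
Rewrite the product as 5x^6 / e^(-2x) (an ∞/∞ form) and apply L'Hôpital, or use the standard hierarchy e^(2|x|) ≫ |x^6| as x → -∞.
The indeterminate product → 0, so the limit = 2.

Final answer: 2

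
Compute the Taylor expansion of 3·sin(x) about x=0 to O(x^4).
-x^3/2 + 3·x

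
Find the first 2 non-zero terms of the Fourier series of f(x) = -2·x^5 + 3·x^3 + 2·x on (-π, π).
(-512 - 4·π^4 + 86·π^2)·sin(x) + (-13·π^2 + 35/2 + 2·π^4)·sin(2·x)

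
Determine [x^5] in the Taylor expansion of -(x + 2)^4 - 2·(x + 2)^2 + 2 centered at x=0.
Expand to order 5: -(x + 2)^4 - 2·(x + 2)^2 + 2 = -x^4 - 8·x^3 - 26·x^2 - 40·x - 22 + O(x^6).
The coefficient of x^5 is 0.

Final answer: 0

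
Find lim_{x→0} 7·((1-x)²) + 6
Direct substitution at x = 0 gives 13.

Final answer: 13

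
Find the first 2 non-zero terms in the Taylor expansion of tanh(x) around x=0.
-x^3/3 + x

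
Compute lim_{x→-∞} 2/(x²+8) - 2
Evaluate the dominant behaviour as x → -∞; each term tends to a finite value or vanishes.
Limit = -2.

Final answer: -2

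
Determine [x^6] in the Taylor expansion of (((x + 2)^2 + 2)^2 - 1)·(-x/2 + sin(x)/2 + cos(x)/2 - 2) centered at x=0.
Expand to order 6: (((x + 2)^2 + 2)^2 - 1)·(-x/2 + sin(x)/2 + cos(x)/2 - 2) = -227·x^6/1440 - 51·x^5/16 - 565·x^4/48 - 323·x^3/12 - 203·x^2/4 - 72·x - 105/2 + O(x^7).
The coefficient of x^6 is -227/1440.

Final answer: -227/1440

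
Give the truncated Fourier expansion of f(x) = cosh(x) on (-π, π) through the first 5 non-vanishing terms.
-cos(x)·sinh(π)/π + 2·cos(2·x)·sinh(π)/(5·π) - cos(3·x)·sinh(π)/(5·π) + 2·cos(4·x)·sinh(π)/(17·π) + sinh(π)/π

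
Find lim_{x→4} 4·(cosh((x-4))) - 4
Direct substitution at x = 4 gives 0.

Final answer: 0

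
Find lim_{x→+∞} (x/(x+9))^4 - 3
As x → +∞: x/(x+9) = 1/(1 + 9/x) → 1, and the 4th power of a limit-1 base also → 1; with the additive constant, 1 - 3 = -2.
Limit = -2.

Final answer: -2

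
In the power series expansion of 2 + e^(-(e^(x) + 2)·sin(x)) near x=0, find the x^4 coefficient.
Expand to order 4: 2 + e^(-(e^(x) + 2)·sin(x)) = -5·x^4/8 - 3·x^3/2 + 7·x^2/2 - 3·x + 3 + O(x^5).
The coefficient of x^4 is -5/8.

Final answer: -5/8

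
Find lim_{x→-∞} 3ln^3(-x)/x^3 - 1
The quotient is an ∞/∞ indeterminate form as x → -∞.
Compare growth rates of the dominant terms (exponentials ≫ polynomials ≫ logarithms), or apply L'Hôpital's rule; the quotient → 0.
Adding the constant: 0 - 1 = -1. Limit = -1.

Final answer: -1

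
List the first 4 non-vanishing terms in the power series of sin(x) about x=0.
-x^7/5040 + x^5/120 - x^3/6 + x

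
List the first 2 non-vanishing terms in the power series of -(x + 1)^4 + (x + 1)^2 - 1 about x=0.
-2·x - 1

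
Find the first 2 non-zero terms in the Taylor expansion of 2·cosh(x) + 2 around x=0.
x^2 + 4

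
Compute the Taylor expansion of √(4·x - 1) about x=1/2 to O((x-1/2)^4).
1 + 2·(x - 1/2) - 2·(x - 1/2)^2 + 4·(x - 1/2)^3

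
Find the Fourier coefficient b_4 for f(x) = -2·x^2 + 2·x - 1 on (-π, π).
b_4 = (1/π) ∫_{-π}^{π} f(x)·sin(4x) dx.
Evaluate the integral (use parity and integration by parts as needed): b_4 = -1.

Final answer: -1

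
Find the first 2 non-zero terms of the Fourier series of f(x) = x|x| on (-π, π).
(-8 + 2·π^2)·sin(x)/π - π·sin(2·x)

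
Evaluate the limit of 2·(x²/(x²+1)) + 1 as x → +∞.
Evaluate the dominant behaviour as x → +∞; each term tends to a finite value or vanishes.
Limit = 3.

Final answer: 3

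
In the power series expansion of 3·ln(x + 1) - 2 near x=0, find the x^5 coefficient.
Expand to order 5: 3·ln(x + 1) - 2 = 3·x^5/5 - 3·x^4/4 + x^3 - 3·x^2/2 + 3·x - 2 + O(x^6).
The coefficient of x^5 is 3/5.

Final answer: 3/5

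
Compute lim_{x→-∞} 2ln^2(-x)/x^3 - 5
The quotient is an ∞/∞ indeterminate form as x → -∞.
Compare growth rates of the dominant terms (exponentials ≫ polynomials ≫ logarithms), or apply L'Hôpital's rule; the quotient → 0.
Adding the constant: 0 - 5 = -5. Limit = -5.

Final answer: -5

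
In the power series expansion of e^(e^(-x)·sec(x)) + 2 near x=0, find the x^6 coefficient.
653·e/240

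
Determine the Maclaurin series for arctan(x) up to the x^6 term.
x^5/5 - x^3/3 + x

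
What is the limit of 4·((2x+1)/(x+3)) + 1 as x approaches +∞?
Evaluate the dominant behaviour as x → +∞; each term tends to a finite value or vanishes.
Limit = 9.

Final answer: 9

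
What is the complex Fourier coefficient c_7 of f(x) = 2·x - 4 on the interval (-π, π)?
Compute the real Fourier coefficients first: a_7 = 0, b_7 = 4/7.
Then c_7 = (a_7 − i·b_7)/2 = -2·i/7.

Final answer: -2·i/7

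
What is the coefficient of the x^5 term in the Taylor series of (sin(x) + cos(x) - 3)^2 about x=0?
Expand to order 5: (sin(x) + cos(x) - 3)^2 = 13·x^5/60 - x^4/4 - x^3/3 + 3·x^2 - 4·x + 4 + O(x^6).
The coefficient of x^5 is 13/60.

Final answer: 13/60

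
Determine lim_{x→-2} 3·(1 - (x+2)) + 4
Direct substitution at x = -2 gives 7.

Final answer: 7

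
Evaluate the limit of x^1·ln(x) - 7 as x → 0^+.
The product is a 0·∞ indeterminate form at x → 0⁺.
Rewrite the product as ln(x) / x^(-1) and apply L'Hôpital, or use the standard hierarchy x^(-1) ≫ |ln x| as x → 0⁺.
The indeterminate product → 0, so the limit = -7.

Final answer: -7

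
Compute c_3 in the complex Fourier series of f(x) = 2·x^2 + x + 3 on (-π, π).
Compute the real Fourier coefficients first: a_3 = -8/9, b_3 = 2/3.
Then c_3 = (a_3 − i·b_3)/2 = -4/9 - i/3.

Final answer: -4/9 - i/3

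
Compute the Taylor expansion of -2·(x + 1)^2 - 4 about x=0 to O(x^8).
-2·x^2 - 4·x - 6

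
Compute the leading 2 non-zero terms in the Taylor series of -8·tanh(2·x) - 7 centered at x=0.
-16·x - 7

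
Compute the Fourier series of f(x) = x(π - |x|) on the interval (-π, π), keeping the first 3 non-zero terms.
8·sin(x)/π + 8·sin(3·x)/(27·π) + 8·sin(5·x)/(125·π)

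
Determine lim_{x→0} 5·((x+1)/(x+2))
Direct substitution at x = 0 gives 5/2.

Final answer: 5/2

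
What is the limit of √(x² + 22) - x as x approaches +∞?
This is an ∞ − ∞ indeterminate form.
Multiply and divide by the conjugate √(x²+22) + x; the x² terms cancel, leaving 22/(√(x²+22)+x) → 0.
Limit = 0.

Final answer: 0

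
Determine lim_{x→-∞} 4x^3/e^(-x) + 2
The quotient is an ∞/∞ indeterminate form as x → -∞.
Compare growth rates of the dominant terms (exponentials ≫ polynomials ≫ logarithms), or apply L'Hôpital's rule; the quotient → 0.
Adding the constant: 0 + 2 = 2. Limit = 2.

Final answer: 2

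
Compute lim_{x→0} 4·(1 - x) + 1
Direct substitution at x = 0 gives 5.

Final answer: 5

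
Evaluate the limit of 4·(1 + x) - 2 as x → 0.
Direct substitution at x = 0 gives 2.

Final answer: 2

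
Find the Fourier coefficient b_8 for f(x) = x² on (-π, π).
b_8 = (1/π) ∫_{-π}^{π} f(x)·sin(8x) dx.
Evaluate the integral (use parity and integration by parts as needed): b_8 = 0.

Final answer: 0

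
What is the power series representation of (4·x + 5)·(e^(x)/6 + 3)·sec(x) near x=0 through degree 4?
287·x^4/72 + 65·x^3/9 + 9·x^2 + 27·x/2 + 95/6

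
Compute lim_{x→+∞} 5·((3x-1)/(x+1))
Evaluate the dominant behaviour as x → +∞; each term tends to a finite value or vanishes.
Limit = 15.

Final answer: 15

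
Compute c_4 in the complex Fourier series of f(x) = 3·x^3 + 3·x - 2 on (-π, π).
Compute the real Fourier coefficients first: a_4 = 0, b_4 = -3·π^2/2 - 15/16.
Then c_4 = (a_4 − i·b_4)/2 = 15·i/32 + 3·i·π^2/4.

Final answer: 15·i/32 + 3·i·π^2/4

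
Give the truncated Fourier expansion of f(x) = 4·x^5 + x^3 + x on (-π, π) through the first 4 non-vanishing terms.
(-158·π^2 + 8·π^4 + 950)·sin(x) + (-4·π^4 - 59/2 + 19·π^2)·sin(2·x) + (-142·π^2/27 + 338/81 + 8·π^4/3)·sin(3·x) + (-2·π^4 - 5/4 + 2·π^2)·sin(4·x)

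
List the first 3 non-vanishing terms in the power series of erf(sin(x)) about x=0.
11·x^5/(20·√(π)) - x^3/√(π) + 2·x/√(π)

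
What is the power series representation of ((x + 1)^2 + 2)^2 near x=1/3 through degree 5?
1156/81 + 544·(x - 1/3)/27 + 44·(x - 1/3)^2/3 + 16·(x - 1/3)^3/3 + (x - 1/3)^4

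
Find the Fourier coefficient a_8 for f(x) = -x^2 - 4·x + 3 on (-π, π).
a_8 = (1/π) ∫_{-π}^{π} f(x)·cos(8x) dx.
Evaluate the integral (use parity and integration by parts as needed): a_8 = -1/16.

Final answer: -1/16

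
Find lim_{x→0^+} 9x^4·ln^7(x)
This is a 0·∞ indeterminate form at x → 0⁺.
Rewrite the product as 9·ln^7(x) / x^(-4) and apply L'Hôpital, or use the standard hierarchy x^(-4) ≫ |ln x|^7 as x → 0⁺.
The indeterminate product → 0, so the limit = 0.

Final answer: 0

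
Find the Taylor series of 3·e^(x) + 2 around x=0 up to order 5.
x^5/40 + x^4/8 + x^3/2 + 3·x^2/2 + 3·x + 5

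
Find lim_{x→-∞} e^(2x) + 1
Evaluate the dominant behaviour as x → -∞; each term tends to a finite value or vanishes.
Limit = 1.

Final answer: 1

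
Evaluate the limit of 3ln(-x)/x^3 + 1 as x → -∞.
The quotient is an ∞/∞ indeterminate form as x → -∞.
Compare growth rates of the dominant terms (exponentials ≫ polynomials ≫ logarithms), or apply L'Hôpital's rule; the quotient → 0.
Adding the constant: 0 + 1 = 1. Limit = 1.

Final answer: 1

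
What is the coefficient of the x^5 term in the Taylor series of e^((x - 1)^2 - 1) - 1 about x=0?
Expand to order 5: e^((x - 1)^2 - 1) - 1 = -13·x^5/5 + 19·x^4/6 - 10·x^3/3 + 3·x^2 - 2·x + O(x^6).
The coefficient of x^5 is -13/5.

Final answer: -13/5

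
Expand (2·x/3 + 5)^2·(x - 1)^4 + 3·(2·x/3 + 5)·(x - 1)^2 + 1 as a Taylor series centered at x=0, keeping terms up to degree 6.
4·x^6/9 + 44·x^5/9 + x^4 - 538·x^3/9 + 1213·x^2/9 - 364·x/3 + 41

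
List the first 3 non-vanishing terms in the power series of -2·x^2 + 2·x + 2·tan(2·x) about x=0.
16·x^3/3 - 2·x^2 + 6·x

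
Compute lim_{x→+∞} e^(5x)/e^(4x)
This is an ∞/∞ indeterminate form as x → +∞.
Rewrite e^(5x)/e^(4x) = e^((5−4)x) = e^(x); the exponent coefficient is 1 > 0 so e^(x) → ∞.
Limit = ∞.

Final answer: ∞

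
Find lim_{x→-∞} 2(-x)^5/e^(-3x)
This is an ∞/∞ indeterminate form as x → -∞.
Compare growth rates of the dominant terms (exponentials ≫ polynomials ≫ logarithms), or apply L'Hôpital's rule; the quotient → 0.
Limit = 0.

Final answer: 0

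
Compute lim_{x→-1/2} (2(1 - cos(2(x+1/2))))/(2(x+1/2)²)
Both numerator and denominator → 0 as x → -1/2; this is a 0/0 indeterminate form.
Expand each to leading order near x = -1/2: numerator ~ 4·(x + 1/2)^2, denominator ~ 2·(x + 1/2)^2.
The limit of the ratio is 2.

Final answer: 2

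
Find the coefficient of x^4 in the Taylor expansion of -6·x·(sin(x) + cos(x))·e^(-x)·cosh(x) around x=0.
Expand to order 4: -6·x·(sin(x) + cos(x))·e^(-x)·cosh(x) = -4·x^4 + 3·x^3 - 6·x + O(x^5).
The coefficient of x^4 is -4.

Final answer: -4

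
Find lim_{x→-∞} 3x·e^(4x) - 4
The product is a 0·∞ indeterminate form at x → -∞.
Rewrite the product as 3x / e^(-4x) (an ∞/∞ form) and apply L'Hôpital, or use the standard hierarchy e^(4|x|) ≫ |x| as x → -∞.
The indeterminate product → 0, so the limit = -4.

Final answer: -4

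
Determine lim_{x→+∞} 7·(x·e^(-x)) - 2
Evaluate the dominant behaviour as x → +∞; each term tends to a finite value or vanishes.
Limit = -2.

Final answer: -2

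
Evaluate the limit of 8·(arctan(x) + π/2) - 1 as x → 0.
Direct substitution at x = 0 gives -1 + 4·π.

Final answer: -1 + 4·π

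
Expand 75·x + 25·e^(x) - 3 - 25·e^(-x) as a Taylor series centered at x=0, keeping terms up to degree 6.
5·x^5/12 + 25·x^3/3 + 125·x - 3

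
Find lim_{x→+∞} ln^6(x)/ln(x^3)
This is an ∞/∞ indeterminate form as x → +∞.
Write ln(x^3) = 3·ln(x), reducing the quotient to ln^5(x)/3 → ∞.
Limit = ∞.

Final answer: ∞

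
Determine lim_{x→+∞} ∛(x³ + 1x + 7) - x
This is an ∞ − ∞ indeterminate form.
Multiply by (A² + AB + B²)/(A² + AB + B²) where A = ∛(x³+1x + 7), B = x to use A³ − B³ = (A−B)(A²+AB+B²); the x³ terms cancel, leaving (1x + 7)/(A²+AB+B²) with denominator ~ 3x², so the limit is 0.
Limit = 0.

Final answer: 0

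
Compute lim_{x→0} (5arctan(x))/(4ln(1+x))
Both numerator and denominator → 0 as x → 0; this is a 0/0 indeterminate form.
Expand each to leading order near x = 0: numerator ~ 5·x, denominator ~ 4·x.
The limit of the ratio is 5/4.

Final answer: 5/4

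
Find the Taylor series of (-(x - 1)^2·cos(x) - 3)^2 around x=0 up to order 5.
13·x^5/6 - 89·x^4/12 + 6·x^3 + 8·x^2 - 16·x + 16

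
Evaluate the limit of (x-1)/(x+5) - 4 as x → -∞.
Evaluate the dominant behaviour as x → -∞; each term tends to a finite value or vanishes.
Limit = -3.

Final answer: -3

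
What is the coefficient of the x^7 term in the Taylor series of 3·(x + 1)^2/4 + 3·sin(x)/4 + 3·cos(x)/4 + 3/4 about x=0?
Expand to order 7: 3·(x + 1)^2/4 + 3·sin(x)/4 + 3·cos(x)/4 + 3/4 = -x^7/6720 - x^6/960 + x^5/160 + x^4/32 - x^3/8 + 3·x^2/8 + 9·x/4 + 9/4 + O(x^8).
The coefficient of x^7 is -1/6720.

Final answer: -1/6720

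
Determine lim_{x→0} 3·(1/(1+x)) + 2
Direct substitution at x = 0 gives 5.

Final answer: 5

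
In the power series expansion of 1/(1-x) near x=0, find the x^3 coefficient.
Expand to order 3: 1/(1-x) = x^3 + x^2 + x + 1 + O(x^4).
The coefficient of x^3 is 1.

Final answer: 1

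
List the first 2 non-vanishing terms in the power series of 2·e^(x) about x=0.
2·x + 2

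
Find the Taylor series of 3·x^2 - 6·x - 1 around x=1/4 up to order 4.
-37/16 - 9·(x - 1/4)/2 + 3·(x - 1/4)^2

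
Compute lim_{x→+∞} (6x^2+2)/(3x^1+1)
This is an ∞/∞ indeterminate form as x → +∞.
Divide numerator and denominator by x^2 and let the lower-order terms vanish; the numerator's degree 2 exceeds the denominator's degree 1, so the quotient diverges.
Limit = ∞.

Final answer: ∞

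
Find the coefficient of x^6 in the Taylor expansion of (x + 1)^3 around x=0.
Expand to order 6: (x + 1)^3 = x^3 + 3·x^2 + 3·x + 1 + O(x^7).
The coefficient of x^6 is 0.

Final answer: 0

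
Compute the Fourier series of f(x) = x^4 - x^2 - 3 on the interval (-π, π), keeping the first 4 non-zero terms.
(52 - 8·π^2)·cos(x) + (-4 + 2·π^2)·cos(2·x) + (28/27 - 8·π^2/9)·cos(3·x) - π^2/3 - 3 + π^4/5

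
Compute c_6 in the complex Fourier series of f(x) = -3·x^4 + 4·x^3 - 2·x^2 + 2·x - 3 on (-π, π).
Compute the real Fourier coefficients first: a_6 = -2·π^2/3 - 1/9, b_6 = -4·π^2/3 - 4/9.
Then c_6 = (a_6 − i·b_6)/2 = -π^2/3 - 1/18 + 2·i/9 + 2·i·π^2/3.

Final answer: -π^2/3 - 1/18 + 2·i/9 + 2·i·π^2/3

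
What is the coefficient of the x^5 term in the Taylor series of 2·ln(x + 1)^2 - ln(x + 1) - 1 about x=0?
Expand to order 5: 2·ln(x + 1)^2 - ln(x + 1) - 1 = -28·x^5/15 + 25·x^4/12 - 7·x^3/3 + 5·x^2/2 - x - 1 + O(x^6).
The coefficient of x^5 is -28/15.

Final answer: -28/15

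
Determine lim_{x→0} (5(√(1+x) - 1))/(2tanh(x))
Both numerator and denominator → 0 as x → 0; this is a 0/0 indeterminate form.
Expand each to leading order near x = 0: numerator ~ 5·x/2, denominator ~ 2·x.
The limit of the ratio is 5/4.

Final answer: 5/4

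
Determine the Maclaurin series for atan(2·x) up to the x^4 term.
-8·x^3/3 + 2·x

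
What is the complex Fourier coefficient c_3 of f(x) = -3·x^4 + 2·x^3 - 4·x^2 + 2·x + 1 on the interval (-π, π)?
Compute the real Fourier coefficients first: a_3 = 8·π^2/3, b_3 = 4/9 + 4·π^2/3.
Then c_3 = (a_3 − i·b_3)/2 = 4·π^2/3 - 2·i·π^2/3 - 2·i/9.

Final answer: 4·π^2/3 - 2·i·π^2/3 - 2·i/9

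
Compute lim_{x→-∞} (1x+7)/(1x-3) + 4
Evaluate the dominant behaviour as x → -∞; each term tends to a finite value or vanishes.
Limit = 5.

Final answer: 5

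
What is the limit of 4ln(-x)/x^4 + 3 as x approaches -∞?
The quotient is an ∞/∞ indeterminate form as x → -∞.
Compare growth rates of the dominant terms (exponentials ≫ polynomials ≫ logarithms), or apply L'Hôpital's rule; the quotient → 0.
Adding the constant: 0 + 3 = 3. Limit = 3.

Final answer: 3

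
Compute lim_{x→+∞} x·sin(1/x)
As x → +∞: let u = 1/x → 0⁺; then x·sin(1/x) = 1·sin(u)/u → 1·1 = 1.
Limit = 1.

Final answer: 1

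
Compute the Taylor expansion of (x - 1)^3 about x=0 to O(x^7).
x^3 - 3·x^2 + 3·x - 1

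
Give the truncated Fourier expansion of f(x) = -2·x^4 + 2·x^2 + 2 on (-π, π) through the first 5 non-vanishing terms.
(-104 + 16·π^2)·cos(x) + (8 - 4·π^2)·cos(2·x) + (-56/27 + 16·π^2/9)·cos(3·x) + (7/8 - π^2)·cos(4·x) - 2·π^4/5 + 2 + 2·π^2/3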